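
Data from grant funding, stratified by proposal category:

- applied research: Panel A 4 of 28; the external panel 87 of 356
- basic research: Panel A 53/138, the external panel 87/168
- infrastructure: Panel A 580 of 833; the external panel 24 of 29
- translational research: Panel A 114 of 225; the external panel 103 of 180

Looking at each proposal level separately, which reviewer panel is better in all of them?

Applied research: Panel A 4/28 = 14.3%, the external panel 87/356 = 24.4% → the external panel
Basic research: Panel A 53/138 = 38.4%, the external panel 87/168 = 51.8% → the external panel
Infrastructure: Panel A 580/833 = 69.6%, the external panel 24/29 = 82.8% → the external panel
Translational research: Panel A 114/225 = 50.7%, the external panel 103/180 = 57.2% → the external panel
The external panel has the higher rate in all 4 groups.

the external panel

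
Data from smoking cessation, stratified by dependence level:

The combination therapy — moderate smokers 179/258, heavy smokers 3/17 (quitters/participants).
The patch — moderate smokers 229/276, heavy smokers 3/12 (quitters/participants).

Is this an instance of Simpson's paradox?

Moderate smokers: the combination therapy 179/258 = 69.4%, the patch 229/276 = 83.0% → the patch
Heavy smokers: the combination therapy 3/17 = 17.6%, the patch 3/12 = 25.0% → the patch
Overall: the combination therapy 182/275 = 66.2%, the patch 232/288 = 80.6% → the patch
The patch wins overall and in every dependence group — no reversal.

No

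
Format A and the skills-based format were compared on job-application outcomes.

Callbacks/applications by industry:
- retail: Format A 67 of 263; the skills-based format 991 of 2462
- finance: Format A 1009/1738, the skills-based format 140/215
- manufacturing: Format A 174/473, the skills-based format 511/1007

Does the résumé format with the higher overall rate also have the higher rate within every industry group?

Retail: Format A 67/263 = 25.5%, the skills-based format 991/2462 = 40.3% → the skills-based format
Finance: Format A 1009/1738 = 58.1%, the skills-based format 140/215 = 65.1% → the skills-based format
Manufacturing: Format A 174/473 = 36.8%, the skills-based format 511/1007 = 50.7% → the skills-based format
Overall: Format A 1250/2474 = 50.5%, the skills-based format 1642/3684 = 44.6% → Format A
The skills-based format wins each industry group but Format A wins overall — the comparison reverses. The skills-based format's applications skew toward retail, which has a lower base rate.

No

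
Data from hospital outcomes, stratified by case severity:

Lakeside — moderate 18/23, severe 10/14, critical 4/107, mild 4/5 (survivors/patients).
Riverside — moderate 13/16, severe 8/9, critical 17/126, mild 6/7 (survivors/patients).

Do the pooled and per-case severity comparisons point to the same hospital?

Moderate: Lakeside 18/23 = 78.3%, Riverside 13/16 = 81.2% → Riverside
Severe: Lakeside 10/14 = 71.4%, Riverside 8/9 = 88.9% → Riverside
Critical: Lakeside 4/107 = 3.7%, Riverside 17/126 = 13.5% → Riverside
Mild: Lakeside 4/5 = 80.0%, Riverside 6/7 = 85.7% → Riverside
Overall: Lakeside 36/149 = 24.2%, Riverside 44/158 = 27.8% → Riverside
Riverside wins overall and in every case group — no reversal.

Yes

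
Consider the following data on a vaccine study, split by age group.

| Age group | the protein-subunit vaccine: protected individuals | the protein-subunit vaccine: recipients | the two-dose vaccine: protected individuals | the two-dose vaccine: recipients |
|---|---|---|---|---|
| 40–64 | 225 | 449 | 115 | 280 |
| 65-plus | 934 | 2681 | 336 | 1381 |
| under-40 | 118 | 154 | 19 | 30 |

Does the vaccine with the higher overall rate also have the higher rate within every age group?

Yes

40–64: the protein-subunit vaccine 225/449 = 50.1%, the two-dose vaccine 115/280 = 41.1% → the protein-subunit vaccine
65-plus: the protein-subunit vaccine 934/2681 = 34.8%, the two-dose vaccine 336/1381 = 24.3% → the protein-subunit vaccine
Under-40: the protein-subunit vaccine 118/154 = 76.6%, the two-dose vaccine 19/30 = 63.3% → the protein-subunit vaccine
Overall: the protein-subunit vaccine 1277/3284 = 38.9%, the two-dose vaccine 470/1691 = 27.8% → the protein-subunit vaccine
The protein-subunit vaccine wins overall and in every age group — no reversal.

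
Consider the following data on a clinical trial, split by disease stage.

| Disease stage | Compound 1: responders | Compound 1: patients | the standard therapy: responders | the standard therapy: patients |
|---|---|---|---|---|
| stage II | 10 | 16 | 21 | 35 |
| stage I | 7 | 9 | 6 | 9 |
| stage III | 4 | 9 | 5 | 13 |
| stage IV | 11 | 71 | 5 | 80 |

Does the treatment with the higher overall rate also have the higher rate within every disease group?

Yes

Stage II: Compound 1 10/16 = 62.5%, the standard therapy 21/35 = 60.0% → Compound 1
Stage I: Compound 1 7/9 = 77.8%, the standard therapy 6/9 = 66.7% → Compound 1
Stage III: Compound 1 4/9 = 44.4%, the standard therapy 5/13 = 38.5% → Compound 1
Stage IV: Compound 1 11/71 = 15.5%, the standard therapy 5/80 = 6.2% → Compound 1
Overall: Compound 1 32/105 = 30.5%, the standard therapy 37/137 = 27.0% → Compound 1
Compound 1 wins overall and in every disease group — no reversal.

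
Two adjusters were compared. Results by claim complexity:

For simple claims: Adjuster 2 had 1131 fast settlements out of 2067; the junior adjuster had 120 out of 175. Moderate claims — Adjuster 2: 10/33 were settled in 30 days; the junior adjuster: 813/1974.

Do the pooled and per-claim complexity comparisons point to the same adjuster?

No

Simple: Adjuster 2 1131/2067 = 54.7%, the junior adjuster 120/175 = 68.6% → the junior adjuster
Moderate: Adjuster 2 10/33 = 30.3%, the junior adjuster 813/1974 = 41.2% → the junior adjuster
Overall: Adjuster 2 1141/2100 = 54.3%, the junior adjuster 933/2149 = 43.4% → Adjuster 2
The junior adjuster wins each claim group but Adjuster 2 wins overall — the comparison reverses. The junior adjuster's claims skew toward moderate, which has a lower base rate.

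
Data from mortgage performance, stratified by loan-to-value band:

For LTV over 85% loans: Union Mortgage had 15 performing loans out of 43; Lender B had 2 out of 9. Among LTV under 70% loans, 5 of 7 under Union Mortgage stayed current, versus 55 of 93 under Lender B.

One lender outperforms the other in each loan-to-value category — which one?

Union Mortgage

LTV over 85%: Union Mortgage 15/43 = 34.9%, Lender B 2/9 = 22.2% → Union Mortgage
LTV under 70%: Union Mortgage 5/7 = 71.4%, Lender B 55/93 = 59.1% → Union Mortgage
Union Mortgage has the higher rate in both groups.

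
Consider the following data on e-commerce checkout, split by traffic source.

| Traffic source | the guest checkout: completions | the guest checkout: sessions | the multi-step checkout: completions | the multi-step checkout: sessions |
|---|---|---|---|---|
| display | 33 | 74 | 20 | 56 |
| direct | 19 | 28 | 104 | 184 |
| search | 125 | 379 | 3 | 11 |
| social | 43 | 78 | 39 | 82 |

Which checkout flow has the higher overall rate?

the multi-step checkout

Display: the guest checkout 33/74 = 44.6%, the multi-step checkout 20/56 = 35.7% → the guest checkout
Direct: the guest checkout 19/28 = 67.9%, the multi-step checkout 104/184 = 56.5% → the guest checkout
Search: the guest checkout 125/379 = 33.0%, the multi-step checkout 3/11 = 27.3% → the guest checkout
Social: the guest checkout 43/78 = 55.1%, the multi-step checkout 39/82 = 47.6% → the guest checkout
Overall: the guest checkout 220/559 = 39.4%, the multi-step checkout 166/333 = 49.8% → the multi-step checkout
(The guest checkout wins every traffic group but the multi-step checkout wins overall — the guest checkout's sessions skew toward the low-rate search group.)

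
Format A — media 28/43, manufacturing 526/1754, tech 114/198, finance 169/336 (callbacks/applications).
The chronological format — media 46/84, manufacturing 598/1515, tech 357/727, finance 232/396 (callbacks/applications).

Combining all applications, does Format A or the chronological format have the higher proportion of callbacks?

Media: Format A 28/43 = 65.1%, the chronological format 46/84 = 54.8% → Format A
Manufacturing: Format A 526/1754 = 30.0%, the chronological format 598/1515 = 39.5% → the chronological format
Tech: Format A 114/198 = 57.6%, the chronological format 357/727 = 49.1% → Format A
Finance: Format A 169/336 = 50.3%, the chronological format 232/396 = 58.6% → the chronological format
Overall: Format A 837/2331 = 35.9%, the chronological format 1233/2722 = 45.3% → the chronological format
(Neither sweeps every industry group, but the chronological format has the higher pooled rate.)

the chronological format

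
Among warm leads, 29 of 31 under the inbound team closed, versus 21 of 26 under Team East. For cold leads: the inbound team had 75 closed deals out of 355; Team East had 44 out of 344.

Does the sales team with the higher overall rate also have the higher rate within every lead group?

Warm: the inbound team 29/31 = 93.5%, Team East 21/26 = 80.8% → the inbound team
Cold: the inbound team 75/355 = 21.1%, Team East 44/344 = 12.8% → the inbound team
Overall: the inbound team 104/386 = 26.9%, Team East 65/370 = 17.6% → the inbound team
The inbound team wins overall and in every lead group — no reversal.

Yes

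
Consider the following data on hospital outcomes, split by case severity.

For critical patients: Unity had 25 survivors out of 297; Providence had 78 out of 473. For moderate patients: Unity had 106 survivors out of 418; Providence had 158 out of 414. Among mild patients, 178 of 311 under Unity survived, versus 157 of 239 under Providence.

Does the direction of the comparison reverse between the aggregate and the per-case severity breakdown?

Critical: Unity 25/297 = 8.4%, Providence 78/473 = 16.5% → Providence
Moderate: Unity 106/418 = 25.4%, Providence 158/414 = 38.2% → Providence
Mild: Unity 178/311 = 57.2%, Providence 157/239 = 65.7% → Providence
Overall: Unity 309/1026 = 30.1%, Providence 393/1126 = 34.9% → Providence
Providence wins overall and in every case group — no reversal.

No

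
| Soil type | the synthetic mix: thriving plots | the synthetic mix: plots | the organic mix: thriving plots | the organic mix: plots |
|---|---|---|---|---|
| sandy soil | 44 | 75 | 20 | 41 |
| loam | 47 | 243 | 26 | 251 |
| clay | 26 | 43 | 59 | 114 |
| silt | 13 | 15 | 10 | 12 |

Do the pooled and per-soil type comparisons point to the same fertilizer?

Sandy soil: the synthetic mix 44/75 = 58.7%, the organic mix 20/41 = 48.8% → the synthetic mix
Loam: the synthetic mix 47/243 = 19.3%, the organic mix 26/251 = 10.4% → the synthetic mix
Clay: the synthetic mix 26/43 = 60.5%, the organic mix 59/114 = 51.8% → the synthetic mix
Silt: the synthetic mix 13/15 = 86.7%, the organic mix 10/12 = 83.3% → the synthetic mix
Overall: the synthetic mix 130/376 = 34.6%, the organic mix 115/418 = 27.5% → the synthetic mix
The synthetic mix wins overall and in every soil group — no reversal.

Yes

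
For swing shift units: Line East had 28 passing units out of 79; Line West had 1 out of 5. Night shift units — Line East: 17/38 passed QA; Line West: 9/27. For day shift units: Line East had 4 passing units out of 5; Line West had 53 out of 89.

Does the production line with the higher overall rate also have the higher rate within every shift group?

No

Swing shift: Line East 28/79 = 35.4%, Line West 1/5 = 20.0% → Line East
Night shift: Line East 17/38 = 44.7%, Line West 9/27 = 33.3% → Line East
Day shift: Line East 4/5 = 80.0%, Line West 53/89 = 59.6% → Line East
Overall: Line East 49/122 = 40.2%, Line West 63/121 = 52.1% → Line West
Line East wins each shift group but Line West wins overall — the comparison reverses. Line East's units skew toward swing shift, which has a lower base rate.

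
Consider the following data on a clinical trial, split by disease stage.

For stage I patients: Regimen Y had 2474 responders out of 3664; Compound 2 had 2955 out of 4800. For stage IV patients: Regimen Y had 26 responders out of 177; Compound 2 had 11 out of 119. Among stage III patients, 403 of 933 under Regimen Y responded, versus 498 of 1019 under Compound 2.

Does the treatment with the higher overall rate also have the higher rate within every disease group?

No

Stage I: Regimen Y 2474/3664 = 67.5%, Compound 2 2955/4800 = 61.6% → Regimen Y
Stage IV: Regimen Y 26/177 = 14.7%, Compound 2 11/119 = 9.2% → Regimen Y
Stage III: Regimen Y 403/933 = 43.2%, Compound 2 498/1019 = 48.9% → Compound 2
Overall: Regimen Y 2903/4774 = 60.8%, Compound 2 3464/5938 = 58.3% → Regimen Y
Neither sweeps: Regimen Y wins 2 of 3 groups, Compound 2 wins 1. Regimen Y wins overall but not every group — no Simpson reversal.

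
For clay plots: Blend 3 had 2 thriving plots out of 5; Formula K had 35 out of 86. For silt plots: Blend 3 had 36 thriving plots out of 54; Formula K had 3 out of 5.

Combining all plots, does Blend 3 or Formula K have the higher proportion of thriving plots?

Blend 3

Clay: Blend 3 2/5 = 40.0%, Formula K 35/86 = 40.7% → Formula K
Silt: Blend 3 36/54 = 66.7%, Formula K 3/5 = 60.0% → Blend 3
Overall: Blend 3 38/59 = 64.4%, Formula K 38/91 = 41.8% → Blend 3
(Neither sweeps every soil group, but Blend 3 has the higher pooled rate.)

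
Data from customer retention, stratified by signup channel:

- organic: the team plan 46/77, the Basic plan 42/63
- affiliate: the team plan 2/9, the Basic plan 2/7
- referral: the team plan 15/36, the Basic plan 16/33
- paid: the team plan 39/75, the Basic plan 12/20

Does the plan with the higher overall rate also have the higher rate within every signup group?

Yes

Organic: the team plan 46/77 = 59.7%, the Basic plan 42/63 = 66.7% → the Basic plan
Affiliate: the team plan 2/9 = 22.2%, the Basic plan 2/7 = 28.6% → the Basic plan
Referral: the team plan 15/36 = 41.7%, the Basic plan 16/33 = 48.5% → the Basic plan
Paid: the team plan 39/75 = 52.0%, the Basic plan 12/20 = 60.0% → the Basic plan
Overall: the team plan 102/197 = 51.8%, the Basic plan 72/123 = 58.5% → the Basic plan
The Basic plan wins overall and in every signup group — no reversal.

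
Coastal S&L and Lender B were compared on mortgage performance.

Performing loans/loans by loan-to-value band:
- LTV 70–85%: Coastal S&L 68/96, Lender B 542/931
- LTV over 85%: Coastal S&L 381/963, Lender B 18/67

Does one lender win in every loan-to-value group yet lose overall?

LTV 70–85%: Coastal S&L 68/96 = 70.8%, Lender B 542/931 = 58.2% → Coastal S&L
LTV over 85%: Coastal S&L 381/963 = 39.6%, Lender B 18/67 = 26.9% → Coastal S&L
Overall: Coastal S&L 449/1059 = 42.4%, Lender B 560/998 = 56.1% → Lender B
Coastal S&L wins each loan-to-value group but Lender B wins overall — the comparison reverses. Coastal S&L's loans skew toward LTV over 85%, which has a lower base rate.

Yes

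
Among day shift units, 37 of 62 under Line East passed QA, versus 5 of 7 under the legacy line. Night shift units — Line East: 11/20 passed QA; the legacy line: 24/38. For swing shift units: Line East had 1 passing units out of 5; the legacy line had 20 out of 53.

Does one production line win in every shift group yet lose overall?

Yes

Day shift: Line East 37/62 = 59.7%, the legacy line 5/7 = 71.4% → the legacy line
Night shift: Line East 11/20 = 55.0%, the legacy line 24/38 = 63.2% → the legacy line
Swing shift: Line East 1/5 = 20.0%, the legacy line 20/53 = 37.7% → the legacy line
Overall: Line East 49/87 = 56.3%, the legacy line 49/98 = 50.0% → Line East
The legacy line wins each shift group but Line East wins overall — the comparison reverses. The legacy line's units skew toward swing shift, which has a lower base rate.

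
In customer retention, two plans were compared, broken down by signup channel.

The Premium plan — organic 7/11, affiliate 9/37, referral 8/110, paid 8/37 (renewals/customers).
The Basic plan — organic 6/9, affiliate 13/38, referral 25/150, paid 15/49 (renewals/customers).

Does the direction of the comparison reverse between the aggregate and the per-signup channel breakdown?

No

Organic: the Premium plan 7/11 = 63.6%, the Basic plan 6/9 = 66.7% → the Basic plan
Affiliate: the Premium plan 9/37 = 24.3%, the Basic plan 13/38 = 34.2% → the Basic plan
Referral: the Premium plan 8/110 = 7.3%, the Basic plan 25/150 = 16.7% → the Basic plan
Paid: the Premium plan 8/37 = 21.6%, the Basic plan 15/49 = 30.6% → the Basic plan
Overall: the Premium plan 32/195 = 16.4%, the Basic plan 59/246 = 24.0% → the Basic plan
The Basic plan wins overall and in every signup group — no reversal.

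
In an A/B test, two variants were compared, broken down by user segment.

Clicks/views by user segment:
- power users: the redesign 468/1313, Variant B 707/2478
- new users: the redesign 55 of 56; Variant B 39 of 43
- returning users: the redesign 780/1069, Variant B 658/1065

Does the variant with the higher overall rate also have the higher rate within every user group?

Power users: the redesign 468/1313 = 35.6%, Variant B 707/2478 = 28.5% → the redesign
New users: the redesign 55/56 = 98.2%, Variant B 39/43 = 90.7% → the redesign
Returning users: the redesign 780/1069 = 73.0%, Variant B 658/1065 = 61.8% → the redesign
Overall: the redesign 1303/2438 = 53.4%, Variant B 1404/3586 = 39.2% → the redesign
The redesign wins overall and in every user group — no reversal.

Yes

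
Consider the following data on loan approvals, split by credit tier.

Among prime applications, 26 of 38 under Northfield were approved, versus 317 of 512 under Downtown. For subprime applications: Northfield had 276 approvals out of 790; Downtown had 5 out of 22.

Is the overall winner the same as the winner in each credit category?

No

Prime: Northfield 26/38 = 68.4%, Downtown 317/512 = 61.9% → Northfield
Subprime: Northfield 276/790 = 34.9%, Downtown 5/22 = 22.7% → Northfield
Overall: Northfield 302/828 = 36.5%, Downtown 322/534 = 60.3% → Downtown
Northfield wins each credit group but Downtown wins overall — the comparison reverses. Northfield's applications skew toward subprime, which has a lower base rate.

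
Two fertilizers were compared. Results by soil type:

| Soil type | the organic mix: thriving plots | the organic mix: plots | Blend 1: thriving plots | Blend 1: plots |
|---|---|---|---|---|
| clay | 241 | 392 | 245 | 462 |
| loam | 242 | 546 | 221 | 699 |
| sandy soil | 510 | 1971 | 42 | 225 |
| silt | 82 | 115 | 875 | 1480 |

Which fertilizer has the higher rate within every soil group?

Clay: the organic mix 241/392 = 61.5%, Blend 1 245/462 = 53.0% → the organic mix
Loam: the organic mix 242/546 = 44.3%, Blend 1 221/699 = 31.6% → the organic mix
Sandy soil: the organic mix 510/1971 = 25.9%, Blend 1 42/225 = 18.7% → the organic mix
Silt: the organic mix 82/115 = 71.3%, Blend 1 875/1480 = 59.1% → the organic mix
The organic mix has the higher rate in all 4 groups.

the organic mix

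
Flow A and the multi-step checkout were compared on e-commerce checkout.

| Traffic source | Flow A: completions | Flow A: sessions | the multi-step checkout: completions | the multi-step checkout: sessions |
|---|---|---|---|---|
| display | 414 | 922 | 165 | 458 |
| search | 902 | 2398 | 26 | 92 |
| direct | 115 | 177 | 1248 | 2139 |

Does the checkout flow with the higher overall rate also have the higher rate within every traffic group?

No

Display: Flow A 414/922 = 44.9%, the multi-step checkout 165/458 = 36.0% → Flow A
Search: Flow A 902/2398 = 37.6%, the multi-step checkout 26/92 = 28.3% → Flow A
Direct: Flow A 115/177 = 65.0%, the multi-step checkout 1248/2139 = 58.3% → Flow A
Overall: Flow A 1431/3497 = 40.9%, the multi-step checkout 1439/2689 = 53.5% → the multi-step checkout
Flow A wins each traffic group but the multi-step checkout wins overall — the comparison reverses. Flow A's sessions skew toward search, which has a lower base rate.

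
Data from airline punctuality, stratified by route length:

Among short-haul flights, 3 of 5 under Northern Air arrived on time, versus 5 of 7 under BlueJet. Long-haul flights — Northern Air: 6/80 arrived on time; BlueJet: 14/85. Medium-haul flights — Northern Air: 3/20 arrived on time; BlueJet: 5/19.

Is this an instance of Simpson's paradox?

Short-haul: Northern Air 3/5 = 60.0%, BlueJet 5/7 = 71.4% → BlueJet
Long-haul: Northern Air 6/80 = 7.5%, BlueJet 14/85 = 16.5% → BlueJet
Medium-haul: Northern Air 3/20 = 15.0%, BlueJet 5/19 = 26.3% → BlueJet
Overall: Northern Air 12/105 = 11.4%, BlueJet 24/111 = 21.6% → BlueJet
BlueJet wins overall and in every route group — no reversal.

No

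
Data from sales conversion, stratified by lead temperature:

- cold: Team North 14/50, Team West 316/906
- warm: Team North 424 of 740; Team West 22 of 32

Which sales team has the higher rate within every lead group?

Team West

Cold: Team North 14/50 = 28.0%, Team West 316/906 = 34.9% → Team West
Warm: Team North 424/740 = 57.3%, Team West 22/32 = 68.8% → Team West
Team West has the higher rate in both groups.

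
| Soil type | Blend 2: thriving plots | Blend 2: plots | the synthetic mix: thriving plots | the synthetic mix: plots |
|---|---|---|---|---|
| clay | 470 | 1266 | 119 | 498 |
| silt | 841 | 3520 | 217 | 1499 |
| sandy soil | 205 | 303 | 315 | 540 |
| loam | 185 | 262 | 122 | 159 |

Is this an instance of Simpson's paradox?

No

Clay: Blend 2 470/1266 = 37.1%, the synthetic mix 119/498 = 23.9% → Blend 2
Silt: Blend 2 841/3520 = 23.9%, the synthetic mix 217/1499 = 14.5% → Blend 2
Sandy soil: Blend 2 205/303 = 67.7%, the synthetic mix 315/540 = 58.3% → Blend 2
Loam: Blend 2 185/262 = 70.6%, the synthetic mix 122/159 = 76.7% → the synthetic mix
Overall: Blend 2 1701/5351 = 31.8%, the synthetic mix 773/2696 = 28.7% → Blend 2
Neither sweeps: Blend 2 wins 3 of 4 groups, the synthetic mix wins 1. Blend 2 wins overall but not every group — no Simpson reversal.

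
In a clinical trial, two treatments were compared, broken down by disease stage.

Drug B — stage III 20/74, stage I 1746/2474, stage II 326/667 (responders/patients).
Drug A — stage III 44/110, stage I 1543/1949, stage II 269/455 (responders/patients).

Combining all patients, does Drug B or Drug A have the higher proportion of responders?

Drug A

Stage III: Drug B 20/74 = 27.0%, Drug A 44/110 = 40.0% → Drug A
Stage I: Drug B 1746/2474 = 70.6%, Drug A 1543/1949 = 79.2% → Drug A
Stage II: Drug B 326/667 = 48.9%, Drug A 269/455 = 59.1% → Drug A
Overall: Drug B 2092/3215 = 65.1%, Drug A 1856/2514 = 73.8% → Drug A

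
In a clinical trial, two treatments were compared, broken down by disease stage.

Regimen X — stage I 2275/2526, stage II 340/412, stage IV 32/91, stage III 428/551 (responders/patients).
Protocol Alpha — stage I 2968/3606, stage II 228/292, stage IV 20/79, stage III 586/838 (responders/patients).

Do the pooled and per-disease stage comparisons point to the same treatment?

Stage I: Regimen X 2275/2526 = 90.1%, Protocol Alpha 2968/3606 = 82.3% → Regimen X
Stage II: Regimen X 340/412 = 82.5%, Protocol Alpha 228/292 = 78.1% → Regimen X
Stage IV: Regimen X 32/91 = 35.2%, Protocol Alpha 20/79 = 25.3% → Regimen X
Stage III: Regimen X 428/551 = 77.7%, Protocol Alpha 586/838 = 69.9% → Regimen X
Overall: Regimen X 3075/3580 = 85.9%, Protocol Alpha 3802/4815 = 79.0% → Regimen X
Regimen X wins overall and in every disease group — no reversal.

Yes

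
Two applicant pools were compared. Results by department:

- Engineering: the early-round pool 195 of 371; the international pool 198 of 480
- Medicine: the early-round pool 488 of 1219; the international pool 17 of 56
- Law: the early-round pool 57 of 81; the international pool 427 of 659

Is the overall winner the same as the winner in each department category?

No

Engineering: the early-round pool 195/371 = 52.6%, the international pool 198/480 = 41.2% → the early-round pool
Medicine: the early-round pool 488/1219 = 40.0%, the international pool 17/56 = 30.4% → the early-round pool
Law: the early-round pool 57/81 = 70.4%, the international pool 427/659 = 64.8% → the early-round pool
Overall: the early-round pool 740/1671 = 44.3%, the international pool 642/1195 = 53.7% → the international pool
The early-round pool wins each department group but the international pool wins overall — the comparison reverses. The early-round pool's applicants skew toward Medicine, which has a lower base rate.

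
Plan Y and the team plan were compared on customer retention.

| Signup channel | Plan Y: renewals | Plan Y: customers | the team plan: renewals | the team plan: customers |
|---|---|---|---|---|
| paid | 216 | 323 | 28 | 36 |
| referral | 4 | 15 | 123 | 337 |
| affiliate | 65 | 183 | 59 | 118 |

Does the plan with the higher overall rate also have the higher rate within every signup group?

No

Paid: Plan Y 216/323 = 66.9%, the team plan 28/36 = 77.8% → the team plan
Referral: Plan Y 4/15 = 26.7%, the team plan 123/337 = 36.5% → the team plan
Affiliate: Plan Y 65/183 = 35.5%, the team plan 59/118 = 50.0% → the team plan
Overall: Plan Y 285/521 = 54.7%, the team plan 210/491 = 42.8% → Plan Y
The team plan wins each signup group but Plan Y wins overall — the comparison reverses. The team plan's customers skew toward referral, which has a lower base rate.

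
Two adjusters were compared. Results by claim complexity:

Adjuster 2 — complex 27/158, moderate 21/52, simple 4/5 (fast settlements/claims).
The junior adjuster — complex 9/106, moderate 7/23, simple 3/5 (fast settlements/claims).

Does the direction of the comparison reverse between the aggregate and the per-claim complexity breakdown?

No

Complex: Adjuster 2 27/158 = 17.1%, the junior adjuster 9/106 = 8.5% → Adjuster 2
Moderate: Adjuster 2 21/52 = 40.4%, the junior adjuster 7/23 = 30.4% → Adjuster 2
Simple: Adjuster 2 4/5 = 80.0%, the junior adjuster 3/5 = 60.0% → Adjuster 2
Overall: Adjuster 2 52/215 = 24.2%, the junior adjuster 19/134 = 14.2% → Adjuster 2
Adjuster 2 wins overall and in every claim group — no reversal.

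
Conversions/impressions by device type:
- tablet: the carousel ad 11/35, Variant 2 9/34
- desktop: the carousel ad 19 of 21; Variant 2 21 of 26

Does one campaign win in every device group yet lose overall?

Tablet: the carousel ad 11/35 = 31.4%, Variant 2 9/34 = 26.5% → the carousel ad
Desktop: the carousel ad 19/21 = 90.5%, Variant 2 21/26 = 80.8% → the carousel ad
Overall: the carousel ad 30/56 = 53.6%, Variant 2 30/60 = 50.0% → the carousel ad
The carousel ad wins overall and in every device group — no reversal.

No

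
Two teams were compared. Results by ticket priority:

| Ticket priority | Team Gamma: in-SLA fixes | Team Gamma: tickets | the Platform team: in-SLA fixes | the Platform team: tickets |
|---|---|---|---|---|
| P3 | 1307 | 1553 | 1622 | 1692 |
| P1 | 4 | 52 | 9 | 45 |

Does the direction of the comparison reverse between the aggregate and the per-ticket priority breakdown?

No

P3: Team Gamma 1307/1553 = 84.2%, the Platform team 1622/1692 = 95.9% → the Platform team
P1: Team Gamma 4/52 = 7.7%, the Platform team 9/45 = 20.0% → the Platform team
Overall: Team Gamma 1311/1605 = 81.7%, the Platform team 1631/1737 = 93.9% → the Platform team
The Platform team wins overall and in every ticket group — no reversal.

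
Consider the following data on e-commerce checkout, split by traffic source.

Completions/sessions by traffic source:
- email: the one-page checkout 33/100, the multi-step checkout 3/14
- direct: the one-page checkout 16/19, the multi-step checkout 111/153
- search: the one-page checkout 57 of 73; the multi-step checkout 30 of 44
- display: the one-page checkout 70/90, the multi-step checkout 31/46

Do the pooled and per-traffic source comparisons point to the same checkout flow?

No

Email: the one-page checkout 33/100 = 33.0%, the multi-step checkout 3/14 = 21.4% → the one-page checkout
Direct: the one-page checkout 16/19 = 84.2%, the multi-step checkout 111/153 = 72.5% → the one-page checkout
Search: the one-page checkout 57/73 = 78.1%, the multi-step checkout 30/44 = 68.2% → the one-page checkout
Display: the one-page checkout 70/90 = 77.8%, the multi-step checkout 31/46 = 67.4% → the one-page checkout
Overall: the one-page checkout 176/282 = 62.4%, the multi-step checkout 175/257 = 68.1% → the multi-step checkout
The one-page checkout wins each traffic group but the multi-step checkout wins overall — the comparison reverses. The one-page checkout's sessions skew toward email, which has a lower base rate.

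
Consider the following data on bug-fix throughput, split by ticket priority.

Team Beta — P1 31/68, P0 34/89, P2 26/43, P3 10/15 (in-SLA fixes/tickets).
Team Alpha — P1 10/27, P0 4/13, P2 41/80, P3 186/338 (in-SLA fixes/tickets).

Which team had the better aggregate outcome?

P1: Team Beta 31/68 = 45.6%, Team Alpha 10/27 = 37.0% → Team Beta
P0: Team Beta 34/89 = 38.2%, Team Alpha 4/13 = 30.8% → Team Beta
P2: Team Beta 26/43 = 60.5%, Team Alpha 41/80 = 51.2% → Team Beta
P3: Team Beta 10/15 = 66.7%, Team Alpha 186/338 = 55.0% → Team Beta
Overall: Team Beta 101/215 = 47.0%, Team Alpha 241/458 = 52.6% → Team Alpha
(Team Beta wins every ticket group but Team Alpha wins overall — Team Beta's tickets skew toward the low-rate P0 group.)

Team Alpha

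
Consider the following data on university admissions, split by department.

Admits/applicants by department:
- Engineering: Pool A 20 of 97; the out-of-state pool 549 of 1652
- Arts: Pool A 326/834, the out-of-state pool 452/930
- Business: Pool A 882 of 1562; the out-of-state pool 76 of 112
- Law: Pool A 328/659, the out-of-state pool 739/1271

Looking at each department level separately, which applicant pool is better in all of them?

Engineering: Pool A 20/97 = 20.6%, the out-of-state pool 549/1652 = 33.2% → the out-of-state pool
Arts: Pool A 326/834 = 39.1%, the out-of-state pool 452/930 = 48.6% → the out-of-state pool
Business: Pool A 882/1562 = 56.5%, the out-of-state pool 76/112 = 67.9% → the out-of-state pool
Law: Pool A 328/659 = 49.8%, the out-of-state pool 739/1271 = 58.1% → the out-of-state pool
The out-of-state pool has the higher rate in all 4 groups.

the out-of-state pool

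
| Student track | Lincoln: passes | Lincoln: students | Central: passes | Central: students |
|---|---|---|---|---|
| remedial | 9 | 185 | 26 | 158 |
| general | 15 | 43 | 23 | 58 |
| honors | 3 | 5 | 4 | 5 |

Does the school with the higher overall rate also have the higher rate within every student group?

Yes

Remedial: Lincoln 9/185 = 4.9%, Central 26/158 = 16.5% → Central
General: Lincoln 15/43 = 34.9%, Central 23/58 = 39.7% → Central
Honors: Lincoln 3/5 = 60.0%, Central 4/5 = 80.0% → Central
Overall: Lincoln 27/233 = 11.6%, Central 53/221 = 24.0% → Central
Central wins overall and in every student group — no reversal.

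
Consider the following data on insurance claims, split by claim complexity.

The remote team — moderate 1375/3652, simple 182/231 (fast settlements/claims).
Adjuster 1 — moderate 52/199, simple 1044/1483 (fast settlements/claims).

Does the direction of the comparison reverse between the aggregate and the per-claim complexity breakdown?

Moderate: the remote team 1375/3652 = 37.7%, Adjuster 1 52/199 = 26.1% → the remote team
Simple: the remote team 182/231 = 78.8%, Adjuster 1 1044/1483 = 70.4% → the remote team
Overall: the remote team 1557/3883 = 40.1%, Adjuster 1 1096/1682 = 65.2% → Adjuster 1
The remote team wins each claim group but Adjuster 1 wins overall — the comparison reverses. The remote team's claims skew toward moderate, which has a lower base rate.

Yes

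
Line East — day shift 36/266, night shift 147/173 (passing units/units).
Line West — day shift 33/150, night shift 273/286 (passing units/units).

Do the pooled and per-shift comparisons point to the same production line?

Yes

Day shift: Line East 36/266 = 13.5%, Line West 33/150 = 22.0% → Line West
Night shift: Line East 147/173 = 85.0%, Line West 273/286 = 95.5% → Line West
Overall: Line East 183/439 = 41.7%, Line West 306/436 = 70.2% → Line West
Line West wins overall and in every shift group — no reversal.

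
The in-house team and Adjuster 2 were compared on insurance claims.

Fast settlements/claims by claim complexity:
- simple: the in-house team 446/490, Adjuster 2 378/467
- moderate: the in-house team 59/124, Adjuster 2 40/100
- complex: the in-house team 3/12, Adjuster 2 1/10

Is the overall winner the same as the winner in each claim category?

Yes

Simple: the in-house team 446/490 = 91.0%, Adjuster 2 378/467 = 80.9% → the in-house team
Moderate: the in-house team 59/124 = 47.6%, Adjuster 2 40/100 = 40.0% → the in-house team
Complex: the in-house team 3/12 = 25.0%, Adjuster 2 1/10 = 10.0% → the in-house team
Overall: the in-house team 508/626 = 81.2%, Adjuster 2 419/577 = 72.6% → the in-house team
The in-house team wins overall and in every claim group — no reversal.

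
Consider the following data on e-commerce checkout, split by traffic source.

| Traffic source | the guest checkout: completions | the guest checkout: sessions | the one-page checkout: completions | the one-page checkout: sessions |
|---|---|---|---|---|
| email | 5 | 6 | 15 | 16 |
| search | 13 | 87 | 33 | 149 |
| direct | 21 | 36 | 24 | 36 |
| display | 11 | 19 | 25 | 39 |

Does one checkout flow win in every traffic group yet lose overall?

No

Email: the guest checkout 5/6 = 83.3%, the one-page checkout 15/16 = 93.8% → the one-page checkout
Search: the guest checkout 13/87 = 14.9%, the one-page checkout 33/149 = 22.1% → the one-page checkout
Direct: the guest checkout 21/36 = 58.3%, the one-page checkout 24/36 = 66.7% → the one-page checkout
Display: the guest checkout 11/19 = 57.9%, the one-page checkout 25/39 = 64.1% → the one-page checkout
Overall: the guest checkout 50/148 = 33.8%, the one-page checkout 97/240 = 40.4% → the one-page checkout
The one-page checkout wins overall and in every traffic group — no reversal.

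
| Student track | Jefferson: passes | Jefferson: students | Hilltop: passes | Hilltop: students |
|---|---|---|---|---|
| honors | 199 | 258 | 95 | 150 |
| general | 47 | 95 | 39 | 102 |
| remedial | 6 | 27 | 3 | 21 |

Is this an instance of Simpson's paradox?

Honors: Jefferson 199/258 = 77.1%, Hilltop 95/150 = 63.3% → Jefferson
General: Jefferson 47/95 = 49.5%, Hilltop 39/102 = 38.2% → Jefferson
Remedial: Jefferson 6/27 = 22.2%, Hilltop 3/21 = 14.3% → Jefferson
Overall: Jefferson 252/380 = 66.3%, Hilltop 137/273 = 50.2% → Jefferson
Jefferson wins overall and in every student group — no reversal.

No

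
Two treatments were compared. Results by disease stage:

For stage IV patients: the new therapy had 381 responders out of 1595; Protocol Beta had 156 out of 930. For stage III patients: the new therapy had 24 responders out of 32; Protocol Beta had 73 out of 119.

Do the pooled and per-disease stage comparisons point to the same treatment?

Yes

Stage IV: the new therapy 381/1595 = 23.9%, Protocol Beta 156/930 = 16.8% → the new therapy
Stage III: the new therapy 24/32 = 75.0%, Protocol Beta 73/119 = 61.3% → the new therapy
Overall: the new therapy 405/1627 = 24.9%, Protocol Beta 229/1049 = 21.8% → the new therapy
The new therapy wins overall and in every disease group — no reversal.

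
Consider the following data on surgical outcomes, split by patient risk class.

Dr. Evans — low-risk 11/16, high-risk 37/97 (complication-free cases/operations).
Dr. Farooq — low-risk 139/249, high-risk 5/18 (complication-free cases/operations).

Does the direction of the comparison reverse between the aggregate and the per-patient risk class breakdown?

Low-risk: Dr. Evans 11/16 = 68.8%, Dr. Farooq 139/249 = 55.8% → Dr. Evans
High-risk: Dr. Evans 37/97 = 38.1%, Dr. Farooq 5/18 = 27.8% → Dr. Evans
Overall: Dr. Evans 48/113 = 42.5%, Dr. Farooq 144/267 = 53.9% → Dr. Farooq
Dr. Evans wins each patient risk group but Dr. Farooq wins overall — the comparison reverses. Dr. Evans's operations skew toward high-risk, which has a lower base rate.

Yes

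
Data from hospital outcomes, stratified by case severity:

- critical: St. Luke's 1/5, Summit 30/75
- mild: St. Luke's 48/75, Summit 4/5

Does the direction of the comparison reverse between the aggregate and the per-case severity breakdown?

Critical: St. Luke's 1/5 = 20.0%, Summit 30/75 = 40.0% → Summit
Mild: St. Luke's 48/75 = 64.0%, Summit 4/5 = 80.0% → Summit
Overall: St. Luke's 49/80 = 61.2%, Summit 34/80 = 42.5% → St. Luke's
Summit wins each case group but St. Luke's wins overall — the comparison reverses. Summit's patients skew toward critical, which has a lower base rate.

Yes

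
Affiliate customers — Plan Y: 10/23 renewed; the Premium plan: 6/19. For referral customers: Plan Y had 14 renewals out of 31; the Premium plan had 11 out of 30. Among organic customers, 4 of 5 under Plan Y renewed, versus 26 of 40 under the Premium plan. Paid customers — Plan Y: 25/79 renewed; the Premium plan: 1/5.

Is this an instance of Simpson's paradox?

Affiliate: Plan Y 10/23 = 43.5%, the Premium plan 6/19 = 31.6% → Plan Y
Referral: Plan Y 14/31 = 45.2%, the Premium plan 11/30 = 36.7% → Plan Y
Organic: Plan Y 4/5 = 80.0%, the Premium plan 26/40 = 65.0% → Plan Y
Paid: Plan Y 25/79 = 31.6%, the Premium plan 1/5 = 20.0% → Plan Y
Overall: Plan Y 53/138 = 38.4%, the Premium plan 44/94 = 46.8% → the Premium plan
Plan Y wins each signup group but the Premium plan wins overall — the comparison reverses. Plan Y's customers skew toward paid, which has a lower base rate.

Yes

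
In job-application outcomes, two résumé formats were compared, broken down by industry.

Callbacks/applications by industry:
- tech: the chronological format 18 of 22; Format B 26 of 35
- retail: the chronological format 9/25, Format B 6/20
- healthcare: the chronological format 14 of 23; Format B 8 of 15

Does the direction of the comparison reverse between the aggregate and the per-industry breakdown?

No

Tech: the chronological format 18/22 = 81.8%, Format B 26/35 = 74.3% → the chronological format
Retail: the chronological format 9/25 = 36.0%, Format B 6/20 = 30.0% → the chronological format
Healthcare: the chronological format 14/23 = 60.9%, Format B 8/15 = 53.3% → the chronological format
Overall: the chronological format 41/70 = 58.6%, Format B 40/70 = 57.1% → the chronological format
The chronological format wins overall and in every industry group — no reversal.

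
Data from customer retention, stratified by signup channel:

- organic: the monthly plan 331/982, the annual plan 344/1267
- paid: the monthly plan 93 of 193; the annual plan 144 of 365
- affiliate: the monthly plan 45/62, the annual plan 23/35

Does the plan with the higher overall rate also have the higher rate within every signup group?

Organic: the monthly plan 331/982 = 33.7%, the annual plan 344/1267 = 27.2% → the monthly plan
Paid: the monthly plan 93/193 = 48.2%, the annual plan 144/365 = 39.5% → the monthly plan
Affiliate: the monthly plan 45/62 = 72.6%, the annual plan 23/35 = 65.7% → the monthly plan
Overall: the monthly plan 469/1237 = 37.9%, the annual plan 511/1667 = 30.7% → the monthly plan
The monthly plan wins overall and in every signup group — no reversal.

Yes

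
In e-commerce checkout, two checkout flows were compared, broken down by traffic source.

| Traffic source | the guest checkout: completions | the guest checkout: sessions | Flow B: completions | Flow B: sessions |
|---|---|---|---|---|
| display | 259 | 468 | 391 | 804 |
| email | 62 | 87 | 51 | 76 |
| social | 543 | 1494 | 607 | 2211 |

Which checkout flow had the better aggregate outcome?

Display: the guest checkout 259/468 = 55.3%, Flow B 391/804 = 48.6% → the guest checkout
Email: the guest checkout 62/87 = 71.3%, Flow B 51/76 = 67.1% → the guest checkout
Social: the guest checkout 543/1494 = 36.3%, Flow B 607/2211 = 27.5% → the guest checkout
Overall: the guest checkout 864/2049 = 42.2%, Flow B 1049/3091 = 33.9% → the guest checkout

the guest checkout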